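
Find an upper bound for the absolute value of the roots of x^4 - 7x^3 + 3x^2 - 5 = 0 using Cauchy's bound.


Cauchy's bound: all roots r satisfy |r| <= 1 + max(|a_i/a_n|) for i = 0,...,n-1
where a_n is the leading coefficient.

Coefficients: [1, -7, 3, 0, -5]
Leading coefficient a_n = 1
Ratios |a_i/a_n|: 7, 3, 0, 5
Maximum ratio: 7
Cauchy's bound: |r| <= 1 + 7 = 8

Upper bound = 8


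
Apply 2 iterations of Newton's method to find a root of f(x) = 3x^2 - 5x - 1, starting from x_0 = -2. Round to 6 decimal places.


Newton's method: x_(n+1) = x_n - f(x_n)/f'(x_n)
f(x) = 3x^2 - 5x - 1
f'(x) = 6x - 5

Iteration 1:
  f(-2.000000) = 21.000000
  f'(-2.000000) = -17.000000
  x_1 = -2.000000 - (21.000000)/(-17.000000) = -0.764706

Iteration 2:
  f(-0.764706) = 4.577855
  f'(-0.764706) = -9.588235
  x_2 = -0.764706 - (4.577855)/(-9.588235) = -0.287261

x_2 = -0.287261


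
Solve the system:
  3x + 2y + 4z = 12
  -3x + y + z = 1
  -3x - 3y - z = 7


Using Cramer's rule. Expand each determinant along the first row.
D  = 3*[1*(-1) - 1*(-3)] - 2*[(-3)*(-1) - 1*(-3)] + 4*[(-3)*(-3) - 1*(-3)]
  = 3*(2) - 2*(6) + 4*(12) = 42
Dx = 12*[1*(-1) - 1*(-3)] - 2*[1*(-1) - 1*7] + 4*[1*(-3) - 1*7]
  = 12*(2) - 2*(-8) + 4*(-10) = 0
Dy = 3*[1*(-1) - 1*7] - 12*[(-3)*(-1) - 1*(-3)] + 4*[(-3)*7 - 1*(-3)]
  = 3*(-8) - 12*(6) + 4*(-18) = -168
Dz = 3*[1*7 - 1*(-3)] - 2*[(-3)*7 - 1*(-3)] + 12*[(-3)*(-3) - 1*(-3)]
  = 3*(10) - 2*(-18) + 12*(12) = 210
x = Dx/D = 0/42 = 0, y = Dy/D = -168/42 = -4, z = Dz/D = 210/42 = 5
Check eq1: (3)(0) + (2)(-4) + (4)(5) = 12 = 12 ✓
Check eq2: (-3)(0) + (1)(-4) + (1)(5) = 1 = 1 ✓
Check eq3: (-3)(0) + (-3)(-4) + (-1)(5) = 7 = 7 ✓

x = 0, y = -4, z = 5


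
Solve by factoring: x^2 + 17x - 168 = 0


We need two numbers that multiply to -168 and add to 17.
Those numbers are -7 and 24 (since (-7) * 24 = -168 and (-7) + 24 = 17).
So x^2 + 17x - 168 = (x - 7)(x + 24) = 0
Setting each factor to zero: x = 7 or x = -24

x = -24, x = 7


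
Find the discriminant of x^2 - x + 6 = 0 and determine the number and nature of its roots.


For ax^2 + bx + c = 0, discriminant D = b^2 - 4ac
Here a = 1, b = -1, c = 6
D = (-1)^2 - 4(1)(6) = 1 - 24 = -23

D = -23 < 0
The equation has no real roots (2 complex conjugate roots).

Discriminant = -23, no real roots (2 complex conjugate roots)


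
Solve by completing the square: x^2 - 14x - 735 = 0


Start: x^2 - 14x - 735 = 0
Move constant: x^2 - 14x = 735
Half of -14 is -7, squared is 49
Add 49 to both sides: x^2 - 14x + 49 = 784
(x - 7)^2 = 784
x - 7 = ±28
x = 7 + 28 = 35 or x = 7 - 28 = -21

x = -21, x = 35


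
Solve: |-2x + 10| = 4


An absolute value equation |expr| = 4 gives two cases:
Case 1: -2x + 10 = 4
  -2x = -6, so x = 3
Case 2: -2x + 10 = -4
  -2x = -14, so x = 7

x = 3, x = 7


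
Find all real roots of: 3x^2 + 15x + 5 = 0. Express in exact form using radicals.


Using the quadratic formula: x = (-b ± sqrt(b^2 - 4ac)) / (2a)
Here a = 3, b = 15, c = 5
Discriminant = b^2 - 4ac = 15^2 - 4(3)(5) = 225 - 60 = 165
Since discriminant = 165 > 0, there are two real roots.
x = (-15 ± sqrt(165)) / 6
Numerically: x ≈ -0.3591 or x ≈ -4.6409

x = (-15 + sqrt(165)) / 6 or x = (-15 - sqrt(165)) / 6


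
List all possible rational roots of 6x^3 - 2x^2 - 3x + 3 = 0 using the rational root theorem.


Rational root theorem: possible roots are ±p/q where:
  p divides the constant term (3): p ∈ {1, 3}
  q divides the leading coefficient (6): q ∈ {1, 2, 3, 6}

All possible rational roots: -3, -3/2, -1, -1/2, -1/3, -1/6, 1/6, 1/3, 1/2, 1, 3/2, 3

-3, -3/2, -1, -1/2, -1/3, -1/6, 1/6, 1/3, 1/2, 1, 3/2, 3


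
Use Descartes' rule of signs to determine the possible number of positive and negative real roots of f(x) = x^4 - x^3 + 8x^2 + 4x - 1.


Descartes' rule of signs:

For positive roots, count sign changes in f(x) = x^4 - x^3 + 8x^2 + 4x - 1:
Signs of coefficients: +, -, +, +, -
Number of sign changes: 3
Possible positive real roots: 3, 1

For negative roots, examine f(-x) = x^4 + x^3 + 8x^2 - 4x - 1:
Signs of coefficients: +, +, +, -, -
Number of sign changes: 1
Possible negative real roots: 1

Positive roots: 3 or 1; Negative roots: 1


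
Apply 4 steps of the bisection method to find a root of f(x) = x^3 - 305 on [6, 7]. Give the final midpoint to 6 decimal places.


f(x) = x^3 - 305
f(6) = -89 < 0
f(7) = 38 > 0

Step 1: midpoint = (6.000000 + 7.000000)/2 = 6.500000
  f(6.500000) = -30.375000
  f(mid) < 0, so root is in [6.500000, 7.000000]

Step 2: midpoint = (6.500000 + 7.000000)/2 = 6.750000
  f(6.750000) = 2.546875
  f(mid) > 0, so root is in [6.500000, 6.750000]

Step 3: midpoint = (6.500000 + 6.750000)/2 = 6.625000
  f(6.625000) = -14.224609
  f(mid) < 0, so root is in [6.625000, 6.750000]

Step 4: midpoint = (6.625000 + 6.750000)/2 = 6.687500
  f(6.687500) = -5.917236
  f(mid) < 0, so root is in [6.687500, 6.750000]

midpoint = 6.687500


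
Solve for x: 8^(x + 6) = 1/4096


Express both sides with the same base.
1/4096 = 8^(-4)
Since the bases match, equate exponents: x + 6 = -4
So x = -4 - (6) = -10

x = -10


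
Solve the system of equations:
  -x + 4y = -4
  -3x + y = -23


Using Cramer's rule:
Determinant D = (-1)(1) - (-3)(4) = -1 + 12 = 11
Dx = (-4)(1) - (-23)(4) = -4 + 92 = 88
Dy = (-1)(-23) - (-3)(-4) = 23 - 12 = 11
x = Dx/D = 88/11 = 8
y = Dy/D = 11/11 = 1

x = 8, y = 1


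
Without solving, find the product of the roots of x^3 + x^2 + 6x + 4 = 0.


By Vieta's formulas for x^3 + bx^2 + cx + d = 0:
  r1 + r2 + r3 = -b/a = -1
  r1*r2 + r1*r3 + r2*r3 = c/a = 6
  r1*r2*r3 = -d/a = -4


Product = -4


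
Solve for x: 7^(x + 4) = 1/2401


Express both sides with the same base.
1/2401 = 7^(-4)
Since the bases match, equate exponents: x + 4 = -4
So x = -4 - (4) = -8

x = -8


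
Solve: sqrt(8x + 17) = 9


Square both sides: 8x + 17 = 9^2 = 81
8x = 81 - 17 = 64
x = 8
Check: sqrt(8*8 + 17) = sqrt(81) = 9 ✓

x = 8


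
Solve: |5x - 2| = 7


An absolute value equation |expr| = 7 gives two cases:
Case 1: 5x - 2 = 7
  5x = 9, so x = 9/5
Case 2: 5x - 2 = -7
  5x = -5, so x = -1

x = -1, x = 9/5


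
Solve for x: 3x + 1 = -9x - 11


Starting with: 3x + 1 = -9x - 11
Move all x terms to left: (3 + 9)x = -11 - 1
Simplify: 12x = -12
Divide both sides by 12: x = -1

x = -1


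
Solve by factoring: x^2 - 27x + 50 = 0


We need two numbers that multiply to 50 and add to -27.
Those numbers are -2 and -25 (since (-2) * (-25) = 50 and (-2) + (-25) = -27).
So x^2 - 27x + 50 = (x - 2)(x - 25) = 0
Setting each factor to zero: x = 2 or x = 25

x = 2, x = 25


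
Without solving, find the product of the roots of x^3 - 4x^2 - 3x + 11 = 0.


By Vieta's formulas for x^3 + bx^2 + cx + d = 0:
  r1 + r2 + r3 = -b/a = 4
  r1*r2 + r1*r3 + r2*r3 = c/a = -3
  r1*r2*r3 = -d/a = -11


Product = -11


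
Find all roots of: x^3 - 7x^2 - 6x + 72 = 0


Let p(x) = x^3 - 7x^2 - 6x + 72. By the rational root theorem (leading coefficient 1), any rational root is an integer divisor of 72: try ±1, ±2, ... in turn.
Test x = 1: value = 60 ≠ 0.
Test x = -1: value = 70 ≠ 0.
Test x = 2: value = 40 ≠ 0.
Test x = -2: value = 48 ≠ 0.
Test x = 3: value = 18 ≠ 0.
Test x = -3: value = 0 ✓, so (x + 3) is a factor.
Synthetic division by (x + 3): bring down 1; 1(-3) - 7 = -10; (-10)(-3) - 6 = 24; 24(-3) + 72 = 0 → quotient x^2 - 10x + 24, remainder 0.
Solve the quadratic x^2 - 10x + 24 = 0: discriminant = (-10)^2 - 4(1)(24) = 100 - 96 = 4.
sqrt(4) = 2, so x = (10 ± 2)/2: x = 6 or x = 4.
Collecting all roots found:

x = -3, x = 4, x = 6


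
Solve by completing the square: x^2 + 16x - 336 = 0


Start: x^2 + 16x - 336 = 0
Move constant: x^2 + 16x = 336
Half of 16 is 8, squared is 64
Add 64 to both sides: x^2 + 16x + 64 = 400
(x + 8)^2 = 400
x + 8 = ±20
x = -8 + 20 = 12 or x = -8 - 20 = -28

x = -28, x = 12


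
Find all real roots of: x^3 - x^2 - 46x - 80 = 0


Let p(x) = x^3 - x^2 - 46x - 80. By the rational root theorem (leading coefficient 1), any rational root is an integer divisor of 80: try ±1, ±2, ... in turn.
Test x = 1: value = -126 ≠ 0.
Test x = -1: value = -36 ≠ 0.
Test x = 2: value = -168 ≠ 0.
Test x = -2: value = 0 ✓, so (x + 2) is a factor.
Synthetic division by (x + 2): bring down 1; 1(-2) - 1 = -3; (-3)(-2) - 46 = -40; (-40)(-2) - 80 = 0 → quotient x^2 - 3x - 40, remainder 0.
Solve the quadratic x^2 - 3x - 40 = 0: discriminant = (-3)^2 - 4(1)(-40) = 9 + 160 = 169.
sqrt(169) = 13, so x = (3 ± 13)/2: x = 8 or x = -5.

x = -5, x = -2, x = 8


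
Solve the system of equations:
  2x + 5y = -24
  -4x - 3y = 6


Using Cramer's rule:
Determinant D = (2)(-3) - (-4)(5) = -6 + 20 = 14
Dx = (-24)(-3) - (6)(5) = 72 - 30 = 42
Dy = (2)(6) - (-4)(-24) = 12 - 96 = -84
x = Dx/D = 42/14 = 3
y = Dy/D = -84/14 = -6

x = 3, y = -6


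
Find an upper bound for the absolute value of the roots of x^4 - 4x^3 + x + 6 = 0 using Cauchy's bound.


Cauchy's bound: all roots r satisfy |r| <= 1 + max(|a_i/a_n|) for i = 0,...,n-1
where a_n is the leading coefficient.

Coefficients: [1, -4, 0, 1, 6]
Leading coefficient a_n = 1
Ratios |a_i/a_n|: 4, 0, 1, 6
Maximum ratio: 6
Cauchy's bound: |r| <= 1 + 6 = 7

Upper bound = 7


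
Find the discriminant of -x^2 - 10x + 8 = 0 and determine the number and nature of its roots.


For ax^2 + bx + c = 0, discriminant D = b^2 - 4ac
Here a = -1, b = -10, c = 8
D = (-10)^2 - 4(-1)(8) = 100 + 32 = 132

D = 132 > 0 but not a perfect square
The equation has 2 distinct real irrational roots.

Discriminant = 132, 2 distinct real irrational roots


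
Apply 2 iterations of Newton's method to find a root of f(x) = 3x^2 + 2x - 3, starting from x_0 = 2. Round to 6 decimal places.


Newton's method: x_(n+1) = x_n - f(x_n)/f'(x_n)
f(x) = 3x^2 + 2x - 3
f'(x) = 6x + 2

Iteration 1:
  f(2.000000) = 13.000000
  f'(2.000000) = 14.000000
  x_1 = 2.000000 - (13.000000)/(14.000000) = 1.071429

Iteration 2:
  f(1.071429) = 2.586735
  f'(1.071429) = 8.428571
  x_2 = 1.071429 - (2.586735)/(8.428571) = 0.764528

x_2 = 0.764528


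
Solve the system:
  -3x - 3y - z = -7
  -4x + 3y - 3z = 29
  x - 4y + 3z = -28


Using Cramer's rule. Expand each determinant along the first row.
D  = (-3)*[3*3 - (-3)*(-4)] - (-3)*[(-4)*3 - (-3)*1] + (-1)*[(-4)*(-4) - 3*1]
  = (-3)*(-3) - (-3)*(-9) + (-1)*(13) = -31
Dx = (-7)*[3*3 - (-3)*(-4)] - (-3)*[29*3 - (-3)*(-28)] + (-1)*[29*(-4) - 3*(-28)]
  = (-7)*(-3) - (-3)*(3) + (-1)*(-32) = 62
Dy = (-3)*[29*3 - (-3)*(-28)] - (-7)*[(-4)*3 - (-3)*1] + (-1)*[(-4)*(-28) - 29*1]
  = (-3)*(3) - (-7)*(-9) + (-1)*(83) = -155
Dz = (-3)*[3*(-28) - 29*(-4)] - (-3)*[(-4)*(-28) - 29*1] + (-7)*[(-4)*(-4) - 3*1]
  = (-3)*(32) - (-3)*(83) + (-7)*(13) = 62
x = Dx/D = 62/-31 = -2, y = Dy/D = -155/-31 = 5, z = Dz/D = 62/-31 = -2
Check eq1: (-3)(-2) + (-3)(5) + (-1)(-2) = -7 = -7 ✓
Check eq2: (-4)(-2) + (3)(5) + (-3)(-2) = 29 = 29 ✓
Check eq3: (1)(-2) + (-4)(5) + (3)(-2) = -28 = -28 ✓

x = -2, y = 5, z = -2


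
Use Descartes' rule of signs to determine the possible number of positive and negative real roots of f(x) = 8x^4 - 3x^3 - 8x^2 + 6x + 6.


Descartes' rule of signs:

For positive roots, count sign changes in f(x) = 8x^4 - 3x^3 - 8x^2 + 6x + 6:
Signs of coefficients: +, -, -, +, +
Number of sign changes: 2
Possible positive real roots: 2, 0

For negative roots, examine f(-x) = 8x^4 + 3x^3 - 8x^2 - 6x + 6:
Signs of coefficients: +, +, -, -, +
Number of sign changes: 2
Possible negative real roots: 2, 0

Positive roots: 2 or 0; Negative roots: 2 or 0


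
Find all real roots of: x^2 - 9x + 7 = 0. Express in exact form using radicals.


Using the quadratic formula: x = (-b ± sqrt(b^2 - 4ac)) / (2a)
Here a = 1, b = -9, c = 7
Discriminant = b^2 - 4ac = (-9)^2 - 4(1)(7) = 81 - 28 = 53
Since discriminant = 53 > 0, there are two real roots.
x = (9 ± sqrt(53)) / 2
Numerically: x ≈ 8.1401 or x ≈ 0.8599

x = (9 + sqrt(53)) / 2 or x = (9 - sqrt(53)) / 2


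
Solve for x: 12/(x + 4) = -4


Multiply both sides by (x + 4): 12 = -4(x + 4)
Distribute: 12 = -4x - 16
-4x = 12 + 16 = 28
x = -7

x = -7


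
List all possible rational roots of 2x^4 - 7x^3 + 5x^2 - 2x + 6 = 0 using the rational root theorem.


Rational root theorem: possible roots are ±p/q where:
  p divides the constant term (6): p ∈ {1, 2, 3, 6}
  q divides the leading coefficient (2): q ∈ {1, 2}

All possible rational roots: -6, -3, -2, -3/2, -1, -1/2, 1/2, 1, 3/2, 2, 3, 6

-6, -3, -2, -3/2, -1, -1/2, 1/2, 1, 3/2, 2, 3, 6


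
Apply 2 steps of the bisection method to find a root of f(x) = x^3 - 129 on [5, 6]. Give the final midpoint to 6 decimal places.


f(x) = x^3 - 129
f(5) = -4 < 0
f(6) = 87 > 0

Step 1: midpoint = (5.000000 + 6.000000)/2 = 5.500000
  f(5.500000) = 37.375000
  f(mid) > 0, so root is in [5.000000, 5.500000]

Step 2: midpoint = (5.000000 + 5.500000)/2 = 5.250000
  f(5.250000) = 15.703125
  f(mid) > 0, so root is in [5.000000, 5.250000]

midpoint = 5.250000


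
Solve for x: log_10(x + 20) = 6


Convert to exponential form: x + 20 = 10^6 = 1000000
x = 1000000 - 20 = 999980
Check: log_10(999980 + 20) = log_10(1000000) = log_10(1000000) = 6 ✓

x = 999980


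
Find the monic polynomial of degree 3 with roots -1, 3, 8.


A monic polynomial with roots -1, 3, 8 is:
p(x) = (x + 1)(x - 3)(x - 8)
After multiplying by (x + 1): x + 1
After multiplying by (x - 3): x^2 - 2x - 3
After multiplying by (x - 8): x^3 - 10x^2 + 13x + 24

x^3 - 10x^2 + 13x + 24


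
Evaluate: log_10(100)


We need the exponent such that 10^? = 100
10^2 = 100
Therefore log_10(100) = 2

2


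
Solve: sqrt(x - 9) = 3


Square both sides: x - 9 = 3^2 = 9
x = 9 + 9 = 18
x = 18
Check: sqrt(1*18 - 9) = sqrt(9) = 3 ✓

x = 18


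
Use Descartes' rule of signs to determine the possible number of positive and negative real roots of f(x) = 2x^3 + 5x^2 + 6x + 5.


Descartes' rule of signs:

For positive roots, count sign changes in f(x) = 2x^3 + 5x^2 + 6x + 5:
Signs of coefficients: +, +, +, +
Number of sign changes: 0
Possible positive real roots: 0

For negative roots, examine f(-x) = -2x^3 + 5x^2 - 6x + 5:
Signs of coefficients: -, +, -, +
Number of sign changes: 3
Possible negative real roots: 3, 1

Positive roots: 0; Negative roots: 3 or 1


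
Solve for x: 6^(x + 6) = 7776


Express both sides with the same base.
7776 = 6^5
Since the bases match, equate exponents: x + 6 = 5
So x = 5 - (6) = -1

x = -1


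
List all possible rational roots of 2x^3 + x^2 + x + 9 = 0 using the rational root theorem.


Rational root theorem: possible roots are ±p/q where:
  p divides the constant term (9): p ∈ {1, 3, 9}
  q divides the leading coefficient (2): q ∈ {1, 2}

All possible rational roots: -9, -9/2, -3, -3/2, -1, -1/2, 1/2, 1, 3/2, 3, 9/2, 9

-9, -9/2, -3, -3/2, -1, -1/2, 1/2, 1, 3/2, 3, 9/2, 9


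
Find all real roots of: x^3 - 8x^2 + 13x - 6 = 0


Let p(x) = x^3 - 8x^2 + 13x - 6. By the rational root theorem (leading coefficient 1), any rational root is an integer divisor of 6: try ±1, ±2, ... in turn.
Test x = 1: value = 0 ✓, so (x - 1) is a factor.
Synthetic division by (x - 1): bring down 1; 1(1) - 8 = -7; (-7)(1) + 13 = 6; 6(1) - 6 = 0 → quotient x^2 - 7x + 6, remainder 0.
Solve the quadratic x^2 - 7x + 6 = 0: discriminant = (-7)^2 - 4(1)(6) = 49 - 24 = 25.
sqrt(25) = 5, so x = (7 ± 5)/2: x = 6 or x = 1.

x = 1 (multiplicity 2), x = 6


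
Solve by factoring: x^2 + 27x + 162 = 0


We need two numbers that multiply to 162 and add to 27.
Those numbers are 18 and 9 (since 18 * 9 = 162 and 18 + 9 = 27).
So x^2 + 27x + 162 = (x + 18)(x + 9) = 0
Setting each factor to zero: x = -18 or x = -9

x = -18, x = -9


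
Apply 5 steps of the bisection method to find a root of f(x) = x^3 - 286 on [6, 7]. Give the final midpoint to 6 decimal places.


f(x) = x^3 - 286
f(6) = -70 < 0
f(7) = 57 > 0

Step 1: midpoint = (6.000000 + 7.000000)/2 = 6.500000
  f(6.500000) = -11.375000
  f(mid) < 0, so root is in [6.500000, 7.000000]

Step 2: midpoint = (6.500000 + 7.000000)/2 = 6.750000
  f(6.750000) = 21.546875
  f(mid) > 0, so root is in [6.500000, 6.750000]

Step 3: midpoint = (6.500000 + 6.750000)/2 = 6.625000
  f(6.625000) = 4.775391
  f(mid) > 0, so root is in [6.500000, 6.625000]

Step 4: midpoint = (6.500000 + 6.625000)/2 = 6.562500
  f(6.562500) = -3.376709
  f(mid) < 0, so root is in [6.562500, 6.625000]

Step 5: midpoint = (6.562500 + 6.625000)/2 = 6.593750
  f(6.593750) = 0.680023
  f(mid) > 0, so root is in [6.562500, 6.593750]

midpoint = 6.593750


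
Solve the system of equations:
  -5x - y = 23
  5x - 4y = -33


Using Cramer's rule:
Determinant D = (-5)(-4) - (5)(-1) = 20 + 5 = 25
Dx = (23)(-4) - (-33)(-1) = -92 - 33 = -125
Dy = (-5)(-33) - (5)(23) = 165 - 115 = 50
x = Dx/D = -125/25 = -5
y = Dy/D = 50/25 = 2

x = -5, y = 2


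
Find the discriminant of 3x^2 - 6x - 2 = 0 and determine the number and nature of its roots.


For ax^2 + bx + c = 0, discriminant D = b^2 - 4ac
Here a = 3, b = -6, c = -2
D = (-6)^2 - 4(3)(-2) = 36 + 24 = 60

D = 60 > 0 but not a perfect square
The equation has 2 distinct real irrational roots.

Discriminant = 60, 2 distinct real irrational roots


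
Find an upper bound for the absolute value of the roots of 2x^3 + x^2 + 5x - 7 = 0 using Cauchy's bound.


Cauchy's bound: all roots r satisfy |r| <= 1 + max(|a_i/a_n|) for i = 0,...,n-1
where a_n is the leading coefficient.

Coefficients: [2, 1, 5, -7]
Leading coefficient a_n = 2
Ratios |a_i/a_n|: 1/2, 5/2, 7/2
Maximum ratio: 7/2
Cauchy's bound: |r| <= 1 + 7/2 = 9/2

Upper bound = 9/2


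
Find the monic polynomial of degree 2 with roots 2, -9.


A monic polynomial with roots 2, -9 is:
p(x) = (x - 2)(x + 9)
After multiplying by (x - 2): x - 2
After multiplying by (x + 9): x^2 + 7x - 18

x^2 + 7x - 18


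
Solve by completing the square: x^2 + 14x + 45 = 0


Start: x^2 + 14x + 45 = 0
Move constant: x^2 + 14x = -45
Half of 14 is 7, squared is 49
Add 49 to both sides: x^2 + 14x + 49 = 4
(x + 7)^2 = 4
x + 7 = ±2
x = -7 + 2 = -5 or x = -7 - 2 = -9

x = -9, x = -5


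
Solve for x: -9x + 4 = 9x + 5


Starting with: -9x + 4 = 9x + 5
Move all x terms to left: (-9 - 9)x = 5 - 4
Simplify: -18x = 1
Divide both sides by -18: x = -1/18

x = -1/18


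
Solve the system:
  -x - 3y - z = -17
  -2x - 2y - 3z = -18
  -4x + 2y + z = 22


Using Cramer's rule. Expand each determinant along the first row.
D  = (-1)*[(-2)*1 - (-3)*2] - (-3)*[(-2)*1 - (-3)*(-4)] + (-1)*[(-2)*2 - (-2)*(-4)]
  = (-1)*(4) - (-3)*(-14) + (-1)*(-12) = -34
Dx = (-17)*[(-2)*1 - (-3)*2] - (-3)*[(-18)*1 - (-3)*22] + (-1)*[(-18)*2 - (-2)*22]
  = (-17)*(4) - (-3)*(48) + (-1)*(8) = 68
Dy = (-1)*[(-18)*1 - (-3)*22] - (-17)*[(-2)*1 - (-3)*(-4)] + (-1)*[(-2)*22 - (-18)*(-4)]
  = (-1)*(48) - (-17)*(-14) + (-1)*(-116) = -170
Dz = (-1)*[(-2)*22 - (-18)*2] - (-3)*[(-2)*22 - (-18)*(-4)] + (-17)*[(-2)*2 - (-2)*(-4)]
  = (-1)*(-8) - (-3)*(-116) + (-17)*(-12) = -136
x = Dx/D = 68/-34 = -2, y = Dy/D = -170/-34 = 5, z = Dz/D = -136/-34 = 4
Check eq1: (-1)(-2) + (-3)(5) + (-1)(4) = -17 = -17 ✓
Check eq2: (-2)(-2) + (-2)(5) + (-3)(4) = -18 = -18 ✓
Check eq3: (-4)(-2) + (2)(5) + (1)(4) = 22 = 22 ✓

x = -2, y = 5, z = 4


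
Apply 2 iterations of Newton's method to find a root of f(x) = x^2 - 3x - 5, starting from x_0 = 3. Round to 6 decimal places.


Newton's method: x_(n+1) = x_n - f(x_n)/f'(x_n)
f(x) = x^2 - 3x - 5
f'(x) = 2x - 3

Iteration 1:
  f(3.000000) = -5.000000
  f'(3.000000) = 3.000000
  x_1 = 3.000000 - (-5.000000)/(3.000000) = 4.666667

Iteration 2:
  f(4.666667) = 2.777778
  f'(4.666667) = 6.333333
  x_2 = 4.666667 - (2.777778)/(6.333333) = 4.228070

x_2 = 4.228070


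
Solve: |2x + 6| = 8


An absolute value equation |expr| = 8 gives two cases:
Case 1: 2x + 6 = 8
  2x = 2, so x = 1
Case 2: 2x + 6 = -8
  2x = -14, so x = -7

x = -7, x = 1


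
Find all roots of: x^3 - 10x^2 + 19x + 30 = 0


Let p(x) = x^3 - 10x^2 + 19x + 30. By the rational root theorem (leading coefficient 1), any rational root is an integer divisor of 30: try ±1, ±2, ... in turn.
Test x = 1: value = 40 ≠ 0.
Test x = -1: value = 0 ✓, so (x + 1) is a factor.
Synthetic division by (x + 1): bring down 1; 1(-1) - 10 = -11; (-11)(-1) + 19 = 30; 30(-1) + 30 = 0 → quotient x^2 - 11x + 30, remainder 0.
Solve the quadratic x^2 - 11x + 30 = 0: discriminant = (-11)^2 - 4(1)(30) = 121 - 120 = 1.
sqrt(1) = 1, so x = (11 ± 1)/2: x = 6 or x = 5.
Collecting all roots found:

x = -1, x = 5, x = 6


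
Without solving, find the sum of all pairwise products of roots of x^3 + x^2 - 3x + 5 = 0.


By Vieta's formulas for x^3 + bx^2 + cx + d = 0:
  r1 + r2 + r3 = -b/a = -1
  r1*r2 + r1*r3 + r2*r3 = c/a = -3
  r1*r2*r3 = -d/a = -5


Sum of pairwise products = -3


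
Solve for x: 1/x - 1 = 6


Subtract -1 from both sides: 1/x = 7
Multiply both sides by x: 1 = 7 * x
Divide by 7: x = 1/7

x = 1/7


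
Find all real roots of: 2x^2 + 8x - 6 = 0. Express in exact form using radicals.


Using the quadratic formula: x = (-b ± sqrt(b^2 - 4ac)) / (2a)
Here a = 2, b = 8, c = -6
Discriminant = b^2 - 4ac = 8^2 - 4(2)(-6) = 64 + 48 = 112
Since discriminant = 112 > 0, there are two real roots.
x = (-8 ± 4*sqrt(7)) / 4
Simplifying: x = -2 ± sqrt(7)
Numerically: x ≈ 0.6458 or x ≈ -4.6458

x = -2 + sqrt(7) or x = -2 - sqrt(7)


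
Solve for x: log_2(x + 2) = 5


Convert to exponential form: x + 2 = 2^5 = 32
x = 32 - 2 = 30
Check: log_2(30 + 2) = log_2(32) = log_2(32) = 5 ✓

x = 30


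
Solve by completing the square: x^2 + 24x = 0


Start: x^2 + 24x + 0 = 0
Move constant: x^2 + 24x = 0
Half of 24 is 12, squared is 144
Add 144 to both sides: x^2 + 24x + 144 = 144
(x + 12)^2 = 144
x + 12 = ±12
x = -12 + 12 = 0 or x = -12 - 12 = -24

x = -24, x = 0


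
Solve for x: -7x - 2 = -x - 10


Starting with: -7x - 2 = -x - 10
Move all x terms to left: (-7 + 1)x = -10 + 2
Simplify: -6x = -8
Divide both sides by -6: x = 4/3

x = 4/3


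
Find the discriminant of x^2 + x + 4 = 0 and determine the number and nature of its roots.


For ax^2 + bx + c = 0, discriminant D = b^2 - 4ac
Here a = 1, b = 1, c = 4
D = (1)^2 - 4(1)(4) = 1 - 16 = -15

D = -15 < 0
The equation has no real roots (2 complex conjugate roots).

Discriminant = -15, no real roots (2 complex conjugate roots)


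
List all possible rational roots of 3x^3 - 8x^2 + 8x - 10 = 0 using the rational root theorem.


Rational root theorem: possible roots are ±p/q where:
  p divides the constant term (-10): p ∈ {1, 2, 5, 10}
  q divides the leading coefficient (3): q ∈ {1, 3}

All possible rational roots: -10, -5, -10/3, -2, -5/3, -1, -2/3, -1/3, 1/3, 2/3, 1, 5/3, 2, 10/3, 5, 10

-10, -5, -10/3, -2, -5/3, -1, -2/3, -1/3, 1/3, 2/3, 1, 5/3, 2, 10/3, 5, 10


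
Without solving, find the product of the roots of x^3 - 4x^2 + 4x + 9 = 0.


By Vieta's formulas for x^3 + bx^2 + cx + d = 0:
  r1 + r2 + r3 = -b/a = 4
  r1*r2 + r1*r3 + r2*r3 = c/a = 4
  r1*r2*r3 = -d/a = -9


Product = -9


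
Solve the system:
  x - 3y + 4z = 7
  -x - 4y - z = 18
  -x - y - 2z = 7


Using Cramer's rule. Expand each determinant along the first row.
D  = 1*[(-4)*(-2) - (-1)*(-1)] - (-3)*[(-1)*(-2) - (-1)*(-1)] + 4*[(-1)*(-1) - (-4)*(-1)]
  = 1*(7) - (-3)*(1) + 4*(-3) = -2
Dx = 7*[(-4)*(-2) - (-1)*(-1)] - (-3)*[18*(-2) - (-1)*7] + 4*[18*(-1) - (-4)*7]
  = 7*(7) - (-3)*(-29) + 4*(10) = 2
Dy = 1*[18*(-2) - (-1)*7] - 7*[(-1)*(-2) - (-1)*(-1)] + 4*[(-1)*7 - 18*(-1)]
  = 1*(-29) - 7*(1) + 4*(11) = 8
Dz = 1*[(-4)*7 - 18*(-1)] - (-3)*[(-1)*7 - 18*(-1)] + 7*[(-1)*(-1) - (-4)*(-1)]
  = 1*(-10) - (-3)*(11) + 7*(-3) = 2
x = Dx/D = 2/-2 = -1, y = Dy/D = 8/-2 = -4, z = Dz/D = 2/-2 = -1
Check eq1: (1)(-1) + (-3)(-4) + (4)(-1) = 7 = 7 ✓
Check eq2: (-1)(-1) + (-4)(-4) + (-1)(-1) = 18 = 18 ✓
Check eq3: (-1)(-1) + (-1)(-4) + (-2)(-1) = 7 = 7 ✓

x = -1, y = -4, z = -1


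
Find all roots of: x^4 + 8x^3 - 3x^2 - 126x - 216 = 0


Let p(x) = x^4 + 8x^3 - 3x^2 - 126x - 216. By the rational root theorem (leading coefficient 1), any rational root is an integer divisor of 216: try ±1, ±2, ... in turn.
Test x = 1: value = -336 ≠ 0.
Test x = -1: value = -100 ≠ 0.
Test x = 2: value = -400 ≠ 0.
Test x = -2: value = -24 ≠ 0.
Test x = 3: value = -324 ≠ 0.
Test x = -3: value = 0 ✓, so (x + 3) is a factor.
Synthetic division by (x + 3): bring down 1; 1(-3) + 8 = 5; 5(-3) - 3 = -18; (-18)(-3) - 126 = -72; (-72)(-3) - 216 = 0 → quotient x^3 + 5x^2 - 18x - 72, remainder 0.
Continue with the quotient x^3 + 5x^2 - 18x - 72 (candidates must divide 72; re-test x = -3 first in case it repeats).
Test x = -3: value = 0 ✓, so (x + 3) is a factor.
Synthetic division by (x + 3): bring down 1; 1(-3) + 5 = 2; 2(-3) - 18 = -24; (-24)(-3) - 72 = 0 → quotient x^2 + 2x - 24, remainder 0.
Solve the quadratic x^2 + 2x - 24 = 0: discriminant = 2^2 - 4(1)(-24) = 4 + 96 = 100.
sqrt(100) = 10, so x = (-2 ± 10)/2: x = 4 or x = -6.
Collecting all roots found:

x = -6, x = -3 (multiplicity 2), x = 4


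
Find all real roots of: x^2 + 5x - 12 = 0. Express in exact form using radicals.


Using the quadratic formula: x = (-b ± sqrt(b^2 - 4ac)) / (2a)
Here a = 1, b = 5, c = -12
Discriminant = b^2 - 4ac = 5^2 - 4(1)(-12) = 25 + 48 = 73
Since discriminant = 73 > 0, there are two real roots.
x = (-5 ± sqrt(73)) / 2
Numerically: x ≈ 1.7720 or x ≈ -6.7720

x = (-5 + sqrt(73)) / 2 or x = (-5 - sqrt(73)) / 2


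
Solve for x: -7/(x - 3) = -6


Multiply both sides by (x - 3): -7 = -6(x - 3)
Distribute: -7 = -6x + 18
-6x = -7 - 18 = -25
x = 25/6

x = 25/6


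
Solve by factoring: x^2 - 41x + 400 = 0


We need two numbers that multiply to 400 and add to -41.
Those numbers are -25 and -16 (since (-25) * (-16) = 400 and (-25) + (-16) = -41).
So x^2 - 41x + 400 = (x - 25)(x - 16) = 0
Setting each factor to zero: x = 25 or x = 16

x = 16, x = 25


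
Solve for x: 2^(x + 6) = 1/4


Express both sides with the same base.
1/4 = 2^(-2)
Since the bases match, equate exponents: x + 6 = -2
So x = -2 - (6) = -8

x = -8


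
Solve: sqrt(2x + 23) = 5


Square both sides: 2x + 23 = 5^2 = 25
2x = 25 - 23 = 2
x = 1
Check: sqrt(2*1 + 23) = sqrt(25) = 5 ✓

x = 1


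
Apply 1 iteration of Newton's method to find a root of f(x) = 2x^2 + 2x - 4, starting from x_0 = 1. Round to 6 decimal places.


Newton's method: x_(n+1) = x_n - f(x_n)/f'(x_n)
f(x) = 2x^2 + 2x - 4
f'(x) = 4x + 2

Iteration 1:
  f(1.000000) = 0.000000
  f'(1.000000) = 6.000000
  x_1 = 1.000000 - (0.000000)/(6.000000) = 1.000000

x_1 = 1.000000


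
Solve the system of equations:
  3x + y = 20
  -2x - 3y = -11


Using Cramer's rule:
Determinant D = (3)(-3) - (-2)(1) = -9 + 2 = -7
Dx = (20)(-3) - (-11)(1) = -60 + 11 = -49
Dy = (3)(-11) - (-2)(20) = -33 + 40 = 7
x = Dx/D = -49/-7 = 7
y = Dy/D = 7/-7 = -1

x = 7, y = -1


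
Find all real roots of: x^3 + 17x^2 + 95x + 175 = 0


Let p(x) = x^3 + 17x^2 + 95x + 175. By the rational root theorem (leading coefficient 1), any rational root is an integer divisor of 175: try ±1, ±2, ... in turn.
Test x = 1: value = 288 ≠ 0.
Test x = -1: value = 96 ≠ 0.
Test x = 5: value = 1200 ≠ 0.
Test x = -5: value = 0 ✓, so (x + 5) is a factor.
Synthetic division by (x + 5): bring down 1; 1(-5) + 17 = 12; 12(-5) + 95 = 35; 35(-5) + 175 = 0 → quotient x^2 + 12x + 35, remainder 0.
Solve the quadratic x^2 + 12x + 35 = 0: discriminant = 12^2 - 4(1)(35) = 144 - 140 = 4.
sqrt(4) = 2, so x = (-12 ± 2)/2: x = -5 or x = -7.

x = -7, x = -5 (multiplicity 2)


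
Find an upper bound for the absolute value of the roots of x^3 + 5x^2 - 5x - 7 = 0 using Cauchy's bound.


Cauchy's bound: all roots r satisfy |r| <= 1 + max(|a_i/a_n|) for i = 0,...,n-1
where a_n is the leading coefficient.

Coefficients: [1, 5, -5, -7]
Leading coefficient a_n = 1
Ratios |a_i/a_n|: 5, 5, 7
Maximum ratio: 7
Cauchy's bound: |r| <= 1 + 7 = 8

Upper bound = 8


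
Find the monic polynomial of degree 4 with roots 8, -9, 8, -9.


A monic polynomial with roots 8, -9, 8, -9 is:
p(x) = (x - 8)(x + 9)(x - 8)(x + 9)
After multiplying by (x - 8): x - 8
After multiplying by (x + 9): x^2 + x - 72
After multiplying by (x - 8): x^3 - 7x^2 - 80x + 576
After multiplying by (x + 9): x^4 + 2x^3 - 143x^2 - 144x + 5184

x^4 + 2x^3 - 143x^2 - 144x + 5184


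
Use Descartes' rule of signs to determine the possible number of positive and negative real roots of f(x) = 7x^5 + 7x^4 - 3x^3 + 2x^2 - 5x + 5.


Descartes' rule of signs:

For positive roots, count sign changes in f(x) = 7x^5 + 7x^4 - 3x^3 + 2x^2 - 5x + 5:
Signs of coefficients: +, +, -, +, -, +
Number of sign changes: 4
Possible positive real roots: 4, 2, 0

For negative roots, examine f(-x) = -7x^5 + 7x^4 + 3x^3 + 2x^2 + 5x + 5:
Signs of coefficients: -, +, +, +, +, +
Number of sign changes: 1
Possible negative real roots: 1

Positive roots: 4 or 2 or 0; Negative roots: 1


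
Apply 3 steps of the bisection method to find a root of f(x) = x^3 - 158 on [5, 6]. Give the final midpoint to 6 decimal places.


f(x) = x^3 - 158
f(5) = -33 < 0
f(6) = 58 > 0

Step 1: midpoint = (5.000000 + 6.000000)/2 = 5.500000
  f(5.500000) = 8.375000
  f(mid) > 0, so root is in [5.000000, 5.500000]

Step 2: midpoint = (5.000000 + 5.500000)/2 = 5.250000
  f(5.250000) = -13.296875
  f(mid) < 0, so root is in [5.250000, 5.500000]

Step 3: midpoint = (5.250000 + 5.500000)/2 = 5.375000
  f(5.375000) = -2.712891
  f(mid) < 0, so root is in [5.375000, 5.500000]

midpoint = 5.375000


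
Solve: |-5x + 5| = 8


An absolute value equation |expr| = 8 gives two cases:
Case 1: -5x + 5 = 8
  -5x = 3, so x = -3/5
Case 2: -5x + 5 = -8
  -5x = -13, so x = 13/5

x = -3/5, x = 13/5


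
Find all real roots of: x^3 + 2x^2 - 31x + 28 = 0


Let p(x) = x^3 + 2x^2 - 31x + 28. By the rational root theorem (leading coefficient 1), any rational root is an integer divisor of 28: try ±1, ±2, ... in turn.
Test x = 1: value = 0 ✓, so (x - 1) is a factor.
Synthetic division by (x - 1): bring down 1; 1(1) + 2 = 3; 3(1) - 31 = -28; (-28)(1) + 28 = 0 → quotient x^2 + 3x - 28, remainder 0.
Solve the quadratic x^2 + 3x - 28 = 0: discriminant = 3^2 - 4(1)(-28) = 9 + 112 = 121.
sqrt(121) = 11, so x = (-3 ± 11)/2: x = 4 or x = -7.

x = -7, x = 1, x = 4


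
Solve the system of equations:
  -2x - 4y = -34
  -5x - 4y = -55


Using Cramer's rule:
Determinant D = (-2)(-4) - (-5)(-4) = 8 - 20 = -12
Dx = (-34)(-4) - (-55)(-4) = 136 - 220 = -84
Dy = (-2)(-55) - (-5)(-34) = 110 - 170 = -60
x = Dx/D = -84/-12 = 7
y = Dy/D = -60/-12 = 5

x = 7, y = 5


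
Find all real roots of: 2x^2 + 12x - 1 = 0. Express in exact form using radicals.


Using the quadratic formula: x = (-b ± sqrt(b^2 - 4ac)) / (2a)
Here a = 2, b = 12, c = -1
Discriminant = b^2 - 4ac = 12^2 - 4(2)(-1) = 144 + 8 = 152
Since discriminant = 152 > 0, there are two real roots.
x = (-12 ± 2*sqrt(38)) / 4
Simplifying: x = (-6 ± sqrt(38)) / 2
Numerically: x ≈ 0.0822 or x ≈ -6.0822

x = (-6 + sqrt(38)) / 2 or x = (-6 - sqrt(38)) / 2


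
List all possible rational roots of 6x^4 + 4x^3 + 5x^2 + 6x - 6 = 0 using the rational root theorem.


Rational root theorem: possible roots are ±p/q where:
  p divides the constant term (-6): p ∈ {1, 2, 3, 6}
  q divides the leading coefficient (6): q ∈ {1, 2, 3, 6}

All possible rational roots: -6, -3, -2, -3/2, -1, -2/3, -1/2, -1/3, -1/6, 1/6, 1/3, 1/2, 2/3, 1, 3/2, 2, 3, 6

-6, -3, -2, -3/2, -1, -2/3, -1/2, -1/3, -1/6, 1/6, 1/3, 1/2, 2/3, 1, 3/2, 2, 3, 6


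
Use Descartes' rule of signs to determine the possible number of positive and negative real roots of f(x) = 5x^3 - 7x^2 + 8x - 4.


Descartes' rule of signs:

For positive roots, count sign changes in f(x) = 5x^3 - 7x^2 + 8x - 4:
Signs of coefficients: +, -, +, -
Number of sign changes: 3
Possible positive real roots: 3, 1

For negative roots, examine f(-x) = -5x^3 - 7x^2 - 8x - 4:
Signs of coefficients: -, -, -, -
Number of sign changes: 0
Possible negative real roots: 0

Positive roots: 3 or 1; Negative roots: 0


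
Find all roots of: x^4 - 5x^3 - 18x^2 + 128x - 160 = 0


Let p(x) = x^4 - 5x^3 - 18x^2 + 128x - 160. By the rational root theorem (leading coefficient 1), any rational root is an integer divisor of 160: try ±1, ±2, ... in turn.
Test x = 1: value = -54 ≠ 0.
Test x = -1: value = -300 ≠ 0.
Test x = 2: value = 0 ✓, so (x - 2) is a factor.
Synthetic division by (x - 2): bring down 1; 1(2) - 5 = -3; (-3)(2) - 18 = -24; (-24)(2) + 128 = 80; 80(2) - 160 = 0 → quotient x^3 - 3x^2 - 24x + 80, remainder 0.
Continue with the quotient x^3 - 3x^2 - 24x + 80 (candidates must divide 80; re-test x = 2 first in case it repeats).
Test x = 2: value = 28 ≠ 0.
Test x = -2: value = 108 ≠ 0.
Test x = 4: value = 0 ✓, so (x - 4) is a factor.
Synthetic division by (x - 4): bring down 1; 1(4) - 3 = 1; 1(4) - 24 = -20; (-20)(4) + 80 = 0 → quotient x^2 + x - 20, remainder 0.
Solve the quadratic x^2 + x - 20 = 0: discriminant = 1^2 - 4(1)(-20) = 1 + 80 = 81.
sqrt(81) = 9, so x = (-1 ± 9)/2: x = 4 or x = -5.
Collecting all roots found:

x = -5, x = 2, x = 4 (multiplicity 2)


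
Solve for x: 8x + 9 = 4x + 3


Starting with: 8x + 9 = 4x + 3
Move all x terms to left: (8 - 4)x = 3 - 9
Simplify: 4x = -6
Divide both sides by 4: x = -3/2

x = -3/2


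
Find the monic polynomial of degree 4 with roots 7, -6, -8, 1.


A monic polynomial with roots 7, -6, -8, 1 is:
p(x) = (x - 7)(x + 6)(x + 8)(x - 1)
After multiplying by (x - 7): x - 7
After multiplying by (x + 6): x^2 - x - 42
After multiplying by (x + 8): x^3 + 7x^2 - 50x - 336
After multiplying by (x - 1): x^4 + 6x^3 - 57x^2 - 286x + 336

x^4 + 6x^3 - 57x^2 - 286x + 336


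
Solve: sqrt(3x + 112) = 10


Square both sides: 3x + 112 = 10^2 = 100
3x = 100 - 112 = -12
x = -4
Check: sqrt(3*(-4) + 112) = sqrt(100) = 10 ✓

x = -4


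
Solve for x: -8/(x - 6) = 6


Multiply both sides by (x - 6): -8 = 6(x - 6)
Distribute: -8 = 6x - 36
6x = -8 + 36 = 28
x = 14/3

x = 14/3


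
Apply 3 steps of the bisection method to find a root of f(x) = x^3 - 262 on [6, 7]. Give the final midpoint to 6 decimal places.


f(x) = x^3 - 262
f(6) = -46 < 0
f(7) = 81 > 0

Step 1: midpoint = (6.000000 + 7.000000)/2 = 6.500000
  f(6.500000) = 12.625000
  f(mid) > 0, so root is in [6.000000, 6.500000]

Step 2: midpoint = (6.000000 + 6.500000)/2 = 6.250000
  f(6.250000) = -17.859375
  f(mid) < 0, so root is in [6.250000, 6.500000]

Step 3: midpoint = (6.250000 + 6.500000)/2 = 6.375000
  f(6.375000) = -2.916016
  f(mid) < 0, so root is in [6.375000, 6.500000]

midpoint = 6.375000


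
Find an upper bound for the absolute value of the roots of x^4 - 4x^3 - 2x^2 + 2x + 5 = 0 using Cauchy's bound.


Cauchy's bound: all roots r satisfy |r| <= 1 + max(|a_i/a_n|) for i = 0,...,n-1
where a_n is the leading coefficient.

Coefficients: [1, -4, -2, 2, 5]
Leading coefficient a_n = 1
Ratios |a_i/a_n|: 4, 2, 2, 5
Maximum ratio: 5
Cauchy's bound: |r| <= 1 + 5 = 6

Upper bound = 6


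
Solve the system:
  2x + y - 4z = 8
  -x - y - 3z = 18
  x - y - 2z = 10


Using Cramer's rule. Expand each determinant along the first row.
D  = 2*[(-1)*(-2) - (-3)*(-1)] - 1*[(-1)*(-2) - (-3)*1] + (-4)*[(-1)*(-1) - (-1)*1]
  = 2*(-1) - 1*(5) + (-4)*(2) = -15
Dx = 8*[(-1)*(-2) - (-3)*(-1)] - 1*[18*(-2) - (-3)*10] + (-4)*[18*(-1) - (-1)*10]
  = 8*(-1) - 1*(-6) + (-4)*(-8) = 30
Dy = 2*[18*(-2) - (-3)*10] - 8*[(-1)*(-2) - (-3)*1] + (-4)*[(-1)*10 - 18*1]
  = 2*(-6) - 8*(5) + (-4)*(-28) = 60
Dz = 2*[(-1)*10 - 18*(-1)] - 1*[(-1)*10 - 18*1] + 8*[(-1)*(-1) - (-1)*1]
  = 2*(8) - 1*(-28) + 8*(2) = 60
x = Dx/D = 30/-15 = -2, y = Dy/D = 60/-15 = -4, z = Dz/D = 60/-15 = -4
Check eq1: (2)(-2) + (1)(-4) + (-4)(-4) = 8 = 8 ✓
Check eq2: (-1)(-2) + (-1)(-4) + (-3)(-4) = 18 = 18 ✓
Check eq3: (1)(-2) + (-1)(-4) + (-2)(-4) = 10 = 10 ✓

x = -2, y = -4, z = -4


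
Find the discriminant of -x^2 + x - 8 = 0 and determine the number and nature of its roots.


For ax^2 + bx + c = 0, discriminant D = b^2 - 4ac
Here a = -1, b = 1, c = -8
D = (1)^2 - 4(-1)(-8) = 1 - 32 = -31

D = -31 < 0
The equation has no real roots (2 complex conjugate roots).

Discriminant = -31, no real roots (2 complex conjugate roots)


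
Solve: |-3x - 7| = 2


An absolute value equation |expr| = 2 gives two cases:
Case 1: -3x - 7 = 2
  -3x = 9, so x = -3
Case 2: -3x - 7 = -2
  -3x = 5, so x = -5/3

x = -3, x = -5/3


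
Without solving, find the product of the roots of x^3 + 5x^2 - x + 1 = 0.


By Vieta's formulas for x^3 + bx^2 + cx + d = 0:
  r1 + r2 + r3 = -b/a = -5
  r1*r2 + r1*r3 + r2*r3 = c/a = -1
  r1*r2*r3 = -d/a = -1


Product = -1


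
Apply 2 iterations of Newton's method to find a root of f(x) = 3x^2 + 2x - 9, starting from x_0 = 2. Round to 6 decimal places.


Newton's method: x_(n+1) = x_n - f(x_n)/f'(x_n)
f(x) = 3x^2 + 2x - 9
f'(x) = 6x + 2

Iteration 1:
  f(2.000000) = 7.000000
  f'(2.000000) = 14.000000
  x_1 = 2.000000 - (7.000000)/(14.000000) = 1.500000

Iteration 2:
  f(1.500000) = 0.750000
  f'(1.500000) = 11.000000
  x_2 = 1.500000 - (0.750000)/(11.000000) = 1.431818

x_2 = 1.431818


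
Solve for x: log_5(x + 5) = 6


Convert to exponential form: x + 5 = 5^6 = 15625
x = 15625 - 5 = 15620
Check: log_5(15620 + 5) = log_5(15625) = log_5(15625) = 6 ✓

x = 15620


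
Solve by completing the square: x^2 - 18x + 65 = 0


Start: x^2 - 18x + 65 = 0
Move constant: x^2 - 18x = -65
Half of -18 is -9, squared is 81
Add 81 to both sides: x^2 - 18x + 81 = 16
(x - 9)^2 = 16
x - 9 = ±4
x = 9 + 4 = 13 or x = 9 - 4 = 5

x = 5, x = 13


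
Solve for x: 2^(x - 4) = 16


Express both sides with the same base.
16 = 2^4
Since the bases match, equate exponents: x - 4 = 4
So x = 4 - (-4) = 8

x = 8


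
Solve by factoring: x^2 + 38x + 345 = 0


We need two numbers that multiply to 345 and add to 38.
Those numbers are 15 and 23 (since 15 * 23 = 345 and 15 + 23 = 38).
So x^2 + 38x + 345 = (x + 15)(x + 23) = 0
Setting each factor to zero: x = -15 or x = -23

x = -23, x = -15


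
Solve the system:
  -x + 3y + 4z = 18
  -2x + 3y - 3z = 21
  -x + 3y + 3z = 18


Using Cramer's rule. Expand each determinant along the first row.
D  = (-1)*[3*3 - (-3)*3] - 3*[(-2)*3 - (-3)*(-1)] + 4*[(-2)*3 - 3*(-1)]
  = (-1)*(18) - 3*(-9) + 4*(-3) = -3
Dx = 18*[3*3 - (-3)*3] - 3*[21*3 - (-3)*18] + 4*[21*3 - 3*18]
  = 18*(18) - 3*(117) + 4*(9) = 9
Dy = (-1)*[21*3 - (-3)*18] - 18*[(-2)*3 - (-3)*(-1)] + 4*[(-2)*18 - 21*(-1)]
  = (-1)*(117) - 18*(-9) + 4*(-15) = -15
Dz = (-1)*[3*18 - 21*3] - 3*[(-2)*18 - 21*(-1)] + 18*[(-2)*3 - 3*(-1)]
  = (-1)*(-9) - 3*(-15) + 18*(-3) = 0
x = Dx/D = 9/-3 = -3, y = Dy/D = -15/-3 = 5, z = Dz/D = 0/-3 = 0
Check eq1: (-1)(-3) + (3)(5) + (4)(0) = 18 = 18 ✓
Check eq2: (-2)(-3) + (3)(5) + (-3)(0) = 21 = 21 ✓
Check eq3: (-1)(-3) + (3)(5) + (3)(0) = 18 = 18 ✓

x = -3, y = 5, z = 0


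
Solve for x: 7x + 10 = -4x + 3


Starting with: 7x + 10 = -4x + 3
Move all x terms to left: (7 + 4)x = 3 - 10
Simplify: 11x = -7
Divide both sides by 11: x = -7/11

x = -7/11


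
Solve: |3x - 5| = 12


An absolute value equation |expr| = 12 gives two cases:
Case 1: 3x - 5 = 12
  3x = 17, so x = 17/3
Case 2: 3x - 5 = -12
  3x = -7, so x = -7/3

x = -7/3, x = 17/3


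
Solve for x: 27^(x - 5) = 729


Express both sides with the same base.
729 = 27^2
Since the bases match, equate exponents: x - 5 = 2
So x = 2 - (-5) = 7

x = 7


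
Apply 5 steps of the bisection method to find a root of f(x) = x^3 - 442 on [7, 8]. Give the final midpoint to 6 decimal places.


f(x) = x^3 - 442
f(7) = -99 < 0
f(8) = 70 > 0

Step 1: midpoint = (7.000000 + 8.000000)/2 = 7.500000
  f(7.500000) = -20.125000
  f(mid) < 0, so root is in [7.500000, 8.000000]

Step 2: midpoint = (7.500000 + 8.000000)/2 = 7.750000
  f(7.750000) = 23.484375
  f(mid) > 0, so root is in [7.500000, 7.750000]

Step 3: midpoint = (7.500000 + 7.750000)/2 = 7.625000
  f(7.625000) = 1.322266
  f(mid) > 0, so root is in [7.500000, 7.625000]

Step 4: midpoint = (7.500000 + 7.625000)/2 = 7.562500
  f(7.562500) = -9.489990
  f(mid) < 0, so root is in [7.562500, 7.625000]

Step 5: midpoint = (7.562500 + 7.625000)/2 = 7.593750
  f(7.593750) = -4.106110
  f(mid) < 0, so root is in [7.593750, 7.625000]

midpoint = 7.593750
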